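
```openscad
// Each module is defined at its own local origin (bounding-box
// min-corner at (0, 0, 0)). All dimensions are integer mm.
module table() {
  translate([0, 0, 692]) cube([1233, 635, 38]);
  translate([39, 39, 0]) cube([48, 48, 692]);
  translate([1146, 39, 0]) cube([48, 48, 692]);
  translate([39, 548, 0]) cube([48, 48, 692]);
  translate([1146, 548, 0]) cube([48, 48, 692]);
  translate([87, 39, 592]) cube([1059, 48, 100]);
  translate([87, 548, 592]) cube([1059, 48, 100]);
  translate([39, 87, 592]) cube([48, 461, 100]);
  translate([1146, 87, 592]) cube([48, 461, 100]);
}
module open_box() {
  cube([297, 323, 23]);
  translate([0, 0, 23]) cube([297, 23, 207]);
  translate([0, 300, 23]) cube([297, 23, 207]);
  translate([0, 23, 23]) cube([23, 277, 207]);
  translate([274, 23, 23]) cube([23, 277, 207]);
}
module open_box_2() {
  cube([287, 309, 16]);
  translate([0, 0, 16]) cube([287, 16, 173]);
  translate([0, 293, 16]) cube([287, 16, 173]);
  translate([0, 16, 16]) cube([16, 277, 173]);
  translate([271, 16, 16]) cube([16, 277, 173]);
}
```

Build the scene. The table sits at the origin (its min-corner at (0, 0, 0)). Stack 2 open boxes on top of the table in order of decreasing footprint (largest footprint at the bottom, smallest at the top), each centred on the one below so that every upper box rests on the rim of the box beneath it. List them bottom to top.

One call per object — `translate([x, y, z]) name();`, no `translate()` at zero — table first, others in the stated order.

table();
translate([468, 156, 730]) open_box();
translate([473, 163, 960]) open_box_2();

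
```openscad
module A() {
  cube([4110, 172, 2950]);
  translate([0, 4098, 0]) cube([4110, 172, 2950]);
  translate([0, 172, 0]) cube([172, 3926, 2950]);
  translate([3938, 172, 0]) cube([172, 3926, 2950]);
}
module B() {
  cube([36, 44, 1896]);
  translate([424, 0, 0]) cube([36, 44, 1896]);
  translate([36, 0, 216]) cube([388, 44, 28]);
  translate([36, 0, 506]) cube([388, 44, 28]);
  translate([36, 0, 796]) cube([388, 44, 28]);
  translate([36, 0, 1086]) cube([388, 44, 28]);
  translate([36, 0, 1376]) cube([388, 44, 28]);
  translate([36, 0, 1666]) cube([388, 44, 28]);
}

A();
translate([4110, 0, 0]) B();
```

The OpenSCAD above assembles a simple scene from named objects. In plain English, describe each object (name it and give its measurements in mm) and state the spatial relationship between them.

A is the wall frame of a small rectangular building: four walls, each 2950 mm tall and 172 mm thick, enclosing a footprint 4110 mm (x) by 4270 mm (y) outside-to-outside, with no floor or roof. The front and back walls (the −y and +y sides) span the full width; the two side walls fit between them.

B is a wooden ladder with two side rails of 36×44 mm section and 1896 mm height, set 460 mm apart overall. Between them run 6 rectangular rungs (44 mm deep, 28 mm thick), front faces flush with the rails' −y face. The bottom of the first rung is 216 mm above the floor and each subsequent rung is 290 mm higher than the one below.

The ladder is against the house frame's +x side, with their −y faces flush.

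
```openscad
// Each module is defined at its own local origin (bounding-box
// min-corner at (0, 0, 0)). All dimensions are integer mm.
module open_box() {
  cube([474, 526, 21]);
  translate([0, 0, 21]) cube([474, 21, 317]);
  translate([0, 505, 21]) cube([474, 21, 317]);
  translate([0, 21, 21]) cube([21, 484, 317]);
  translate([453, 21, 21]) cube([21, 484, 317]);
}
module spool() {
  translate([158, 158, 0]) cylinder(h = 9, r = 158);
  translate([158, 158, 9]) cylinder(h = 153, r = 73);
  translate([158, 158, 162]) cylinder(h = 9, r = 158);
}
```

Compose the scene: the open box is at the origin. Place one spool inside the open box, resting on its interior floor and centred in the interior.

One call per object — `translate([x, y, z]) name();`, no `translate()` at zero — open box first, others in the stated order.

open_box();
translate([79, 105, 21]) spool();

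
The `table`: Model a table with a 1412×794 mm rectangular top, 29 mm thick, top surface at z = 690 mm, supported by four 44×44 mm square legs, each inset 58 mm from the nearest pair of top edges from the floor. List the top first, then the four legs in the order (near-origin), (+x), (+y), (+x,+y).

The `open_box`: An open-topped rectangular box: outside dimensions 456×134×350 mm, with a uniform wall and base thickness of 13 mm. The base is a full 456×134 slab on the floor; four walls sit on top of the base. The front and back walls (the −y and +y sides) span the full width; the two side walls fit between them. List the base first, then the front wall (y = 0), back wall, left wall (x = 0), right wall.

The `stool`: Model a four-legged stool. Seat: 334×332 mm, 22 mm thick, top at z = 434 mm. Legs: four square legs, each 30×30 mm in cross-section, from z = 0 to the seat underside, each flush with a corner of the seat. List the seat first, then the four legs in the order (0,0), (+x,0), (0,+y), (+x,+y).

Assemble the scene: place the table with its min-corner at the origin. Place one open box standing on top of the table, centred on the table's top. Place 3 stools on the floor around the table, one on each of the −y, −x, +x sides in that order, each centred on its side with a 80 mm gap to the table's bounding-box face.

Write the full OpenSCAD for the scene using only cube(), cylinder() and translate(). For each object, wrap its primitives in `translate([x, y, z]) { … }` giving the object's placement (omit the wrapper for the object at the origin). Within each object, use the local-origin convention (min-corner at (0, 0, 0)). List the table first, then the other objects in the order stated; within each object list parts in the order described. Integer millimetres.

translate([0, 0, 661]) cube([1412, 794, 29]);
translate([58, 58, 0]) cube([44, 44, 661]);
translate([1310, 58, 0]) cube([44, 44, 661]);
translate([58, 692, 0]) cube([44, 44, 661]);
translate([1310, 692, 0]) cube([44, 44, 661]);
translate([478, 330, 690]) {
  cube([456, 134, 13]);
  translate([0, 0, 13]) cube([456, 13, 337]);
  translate([0, 121, 13]) cube([456, 13, 337]);
  translate([0, 13, 13]) cube([13, 108, 337]);
  translate([443, 13, 13]) cube([13, 108, 337]);
}
translate([539, -412, 0]) {
  translate([0, 0, 412]) cube([334, 332, 22]);
  cube([30, 30, 412]);
  translate([304, 0, 0]) cube([30, 30, 412]);
  translate([0, 302, 0]) cube([30, 30, 412]);
  translate([304, 302, 0]) cube([30, 30, 412]);
}
translate([-414, 231, 0]) {
  translate([0, 0, 412]) cube([334, 332, 22]);
  cube([30, 30, 412]);
  translate([304, 0, 0]) cube([30, 30, 412]);
  translate([0, 302, 0]) cube([30, 30, 412]);
  translate([304, 302, 0]) cube([30, 30, 412]);
}
translate([1492, 231, 0]) {
  translate([0, 0, 412]) cube([334, 332, 22]);
  cube([30, 30, 412]);
  translate([304, 0, 0]) cube([30, 30, 412]);
  translate([0, 302, 0]) cube([30, 30, 412]);
  translate([304, 302, 0]) cube([30, 30, 412]);
}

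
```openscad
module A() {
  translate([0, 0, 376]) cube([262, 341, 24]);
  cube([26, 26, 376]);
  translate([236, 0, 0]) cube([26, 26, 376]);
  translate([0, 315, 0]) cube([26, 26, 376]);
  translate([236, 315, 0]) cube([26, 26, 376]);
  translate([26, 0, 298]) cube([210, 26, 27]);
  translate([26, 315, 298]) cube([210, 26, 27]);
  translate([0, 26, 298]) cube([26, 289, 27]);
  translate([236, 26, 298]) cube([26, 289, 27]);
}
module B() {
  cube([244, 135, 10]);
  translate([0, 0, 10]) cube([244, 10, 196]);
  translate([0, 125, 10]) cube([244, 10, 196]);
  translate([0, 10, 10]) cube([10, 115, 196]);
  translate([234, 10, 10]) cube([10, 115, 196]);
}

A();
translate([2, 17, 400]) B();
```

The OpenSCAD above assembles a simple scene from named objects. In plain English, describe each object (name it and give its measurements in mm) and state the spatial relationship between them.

A is a four-legged stool. The seat is 262×341 mm, 24 mm thick, top at z = 400 mm. It stands on four square legs, each 26×26 mm in cross-section, from z = 0 to the seat underside, each flush with a corner of the seat. Four stretchers, 26 mm wide and 27 mm tall, connect adjacent legs with their undersides at z = 298 mm, each running between the inner faces of the legs it joins and aligned with the legs' outer faces on the other axis.

B is an open storage box with external size 244×135×206 mm and wall thickness 10 mm (the base is also 10 mm thick). The base covers the whole footprint; the four walls stand on the base, with the y-facing walls full-width and the x-facing walls fitting between their inner faces.

The open box is on top of the stool.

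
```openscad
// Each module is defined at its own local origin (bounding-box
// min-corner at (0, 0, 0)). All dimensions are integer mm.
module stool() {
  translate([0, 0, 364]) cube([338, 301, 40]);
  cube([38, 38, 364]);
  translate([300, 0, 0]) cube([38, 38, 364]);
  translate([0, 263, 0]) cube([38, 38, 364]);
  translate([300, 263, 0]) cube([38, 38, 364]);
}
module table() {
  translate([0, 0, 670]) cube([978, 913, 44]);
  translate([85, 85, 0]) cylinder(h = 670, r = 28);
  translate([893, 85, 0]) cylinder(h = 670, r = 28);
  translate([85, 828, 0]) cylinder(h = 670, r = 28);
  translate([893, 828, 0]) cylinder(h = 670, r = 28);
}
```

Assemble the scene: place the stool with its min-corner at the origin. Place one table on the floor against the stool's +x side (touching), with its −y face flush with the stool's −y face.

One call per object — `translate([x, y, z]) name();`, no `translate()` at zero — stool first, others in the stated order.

stool();
translate([338, 0, 0]) table();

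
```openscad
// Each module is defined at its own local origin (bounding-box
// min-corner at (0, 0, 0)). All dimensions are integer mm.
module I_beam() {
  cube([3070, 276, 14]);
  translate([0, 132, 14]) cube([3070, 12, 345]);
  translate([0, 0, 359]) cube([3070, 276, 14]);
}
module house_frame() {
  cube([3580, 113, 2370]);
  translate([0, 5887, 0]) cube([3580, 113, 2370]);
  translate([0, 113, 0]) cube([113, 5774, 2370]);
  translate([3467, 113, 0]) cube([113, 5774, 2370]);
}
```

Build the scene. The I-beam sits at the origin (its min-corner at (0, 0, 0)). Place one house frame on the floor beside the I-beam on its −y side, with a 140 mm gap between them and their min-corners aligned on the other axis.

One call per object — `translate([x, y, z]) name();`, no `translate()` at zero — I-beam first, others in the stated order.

I_beam();
translate([0, -6140, 0]) house_frame();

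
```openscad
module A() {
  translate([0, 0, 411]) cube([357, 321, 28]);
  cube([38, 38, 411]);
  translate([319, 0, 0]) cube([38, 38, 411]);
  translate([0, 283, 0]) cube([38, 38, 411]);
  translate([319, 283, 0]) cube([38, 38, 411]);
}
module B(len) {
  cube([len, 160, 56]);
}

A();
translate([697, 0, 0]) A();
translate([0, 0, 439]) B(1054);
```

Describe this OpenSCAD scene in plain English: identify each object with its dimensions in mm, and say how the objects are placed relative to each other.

A is a simple wooden stool: a rectangular seat 357 mm (x) by 321 mm (y), 28 mm thick, top face at z = 439 mm, on four square legs, each 38×38 mm in cross-section. The legs rest on z = 0, each flush with a corner of the seat.

B is a rectangular beam 1054 mm long (x), 160 mm deep (y), 56 mm thick (z).

The beam spans the tops of two stools placed 340 mm apart, resting at z = 439 mm.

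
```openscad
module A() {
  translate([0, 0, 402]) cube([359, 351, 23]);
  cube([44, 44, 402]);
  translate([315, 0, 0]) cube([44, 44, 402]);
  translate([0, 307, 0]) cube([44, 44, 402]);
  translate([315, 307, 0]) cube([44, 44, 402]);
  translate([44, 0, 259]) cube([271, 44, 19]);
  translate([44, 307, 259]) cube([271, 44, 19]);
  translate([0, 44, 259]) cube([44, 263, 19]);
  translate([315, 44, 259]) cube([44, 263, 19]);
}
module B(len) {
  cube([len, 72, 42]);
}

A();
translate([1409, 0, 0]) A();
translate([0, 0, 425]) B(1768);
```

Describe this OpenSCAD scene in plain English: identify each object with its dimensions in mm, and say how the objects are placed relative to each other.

A is a four-legged stool. The seat is a 359×351×23 mm slab whose top surface is at z = 425 mm; four square legs, each 44×44 mm in cross-section, run from the floor (z = 0) to the underside of the seat, each flush with a corner of the seat. Four stretchers, 44 mm wide and 19 mm tall, connect adjacent legs with their undersides at z = 259 mm, each running between the inner faces of the legs it joins and aligned with the legs' outer faces on the other axis.

B is a rectangular beam 1768 mm long (x), 72 mm deep (y), 42 mm thick (z).

The beam spans the tops of two stools placed 1050 mm apart, resting at z = 425 mm.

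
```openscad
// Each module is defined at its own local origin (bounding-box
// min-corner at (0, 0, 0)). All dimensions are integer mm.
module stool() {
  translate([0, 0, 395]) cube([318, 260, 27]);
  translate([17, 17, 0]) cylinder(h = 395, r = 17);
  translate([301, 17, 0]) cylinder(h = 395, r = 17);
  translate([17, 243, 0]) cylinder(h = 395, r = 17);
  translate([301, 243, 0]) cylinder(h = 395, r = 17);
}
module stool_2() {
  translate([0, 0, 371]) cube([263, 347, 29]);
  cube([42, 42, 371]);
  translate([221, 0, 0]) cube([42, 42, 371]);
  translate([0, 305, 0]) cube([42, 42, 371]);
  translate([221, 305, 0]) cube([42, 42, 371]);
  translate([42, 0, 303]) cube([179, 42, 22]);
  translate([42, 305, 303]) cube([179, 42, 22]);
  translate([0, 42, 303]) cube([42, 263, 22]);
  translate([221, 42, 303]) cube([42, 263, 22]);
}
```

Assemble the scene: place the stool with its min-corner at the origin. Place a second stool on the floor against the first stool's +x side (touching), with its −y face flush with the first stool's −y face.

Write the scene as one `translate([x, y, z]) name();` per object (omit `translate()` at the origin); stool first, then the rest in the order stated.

stool();
translate([318, 0, 0]) stool_2();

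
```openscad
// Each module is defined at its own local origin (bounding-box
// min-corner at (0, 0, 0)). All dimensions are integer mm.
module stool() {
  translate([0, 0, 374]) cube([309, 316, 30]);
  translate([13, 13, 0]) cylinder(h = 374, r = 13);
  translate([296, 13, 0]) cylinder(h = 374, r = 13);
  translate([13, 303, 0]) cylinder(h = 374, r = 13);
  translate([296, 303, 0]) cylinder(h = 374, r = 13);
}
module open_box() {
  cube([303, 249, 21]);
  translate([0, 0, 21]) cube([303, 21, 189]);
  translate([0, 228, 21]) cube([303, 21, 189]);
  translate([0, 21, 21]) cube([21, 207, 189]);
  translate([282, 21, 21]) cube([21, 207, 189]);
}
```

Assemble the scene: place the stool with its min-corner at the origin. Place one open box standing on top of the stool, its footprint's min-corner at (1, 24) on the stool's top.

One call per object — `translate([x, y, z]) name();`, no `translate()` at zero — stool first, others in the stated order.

stool();
translate([1, 24, 404]) open_box();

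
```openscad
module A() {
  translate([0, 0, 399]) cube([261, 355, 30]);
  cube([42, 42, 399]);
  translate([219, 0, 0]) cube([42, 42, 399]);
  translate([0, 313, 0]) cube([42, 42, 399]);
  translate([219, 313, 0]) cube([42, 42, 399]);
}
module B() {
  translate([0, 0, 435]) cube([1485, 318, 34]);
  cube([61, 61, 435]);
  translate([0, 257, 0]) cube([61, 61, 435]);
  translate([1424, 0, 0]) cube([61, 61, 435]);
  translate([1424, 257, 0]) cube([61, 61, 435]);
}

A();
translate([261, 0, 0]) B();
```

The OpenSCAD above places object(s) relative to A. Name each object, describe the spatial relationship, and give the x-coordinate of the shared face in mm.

A is a stool. B is a bench. The bench is against the stool's +x side, with their −y faces flush. The x-coordinate of the shared face is 261 mm.

The stool's +x face and the bench's −x face are both at x = 261 mm.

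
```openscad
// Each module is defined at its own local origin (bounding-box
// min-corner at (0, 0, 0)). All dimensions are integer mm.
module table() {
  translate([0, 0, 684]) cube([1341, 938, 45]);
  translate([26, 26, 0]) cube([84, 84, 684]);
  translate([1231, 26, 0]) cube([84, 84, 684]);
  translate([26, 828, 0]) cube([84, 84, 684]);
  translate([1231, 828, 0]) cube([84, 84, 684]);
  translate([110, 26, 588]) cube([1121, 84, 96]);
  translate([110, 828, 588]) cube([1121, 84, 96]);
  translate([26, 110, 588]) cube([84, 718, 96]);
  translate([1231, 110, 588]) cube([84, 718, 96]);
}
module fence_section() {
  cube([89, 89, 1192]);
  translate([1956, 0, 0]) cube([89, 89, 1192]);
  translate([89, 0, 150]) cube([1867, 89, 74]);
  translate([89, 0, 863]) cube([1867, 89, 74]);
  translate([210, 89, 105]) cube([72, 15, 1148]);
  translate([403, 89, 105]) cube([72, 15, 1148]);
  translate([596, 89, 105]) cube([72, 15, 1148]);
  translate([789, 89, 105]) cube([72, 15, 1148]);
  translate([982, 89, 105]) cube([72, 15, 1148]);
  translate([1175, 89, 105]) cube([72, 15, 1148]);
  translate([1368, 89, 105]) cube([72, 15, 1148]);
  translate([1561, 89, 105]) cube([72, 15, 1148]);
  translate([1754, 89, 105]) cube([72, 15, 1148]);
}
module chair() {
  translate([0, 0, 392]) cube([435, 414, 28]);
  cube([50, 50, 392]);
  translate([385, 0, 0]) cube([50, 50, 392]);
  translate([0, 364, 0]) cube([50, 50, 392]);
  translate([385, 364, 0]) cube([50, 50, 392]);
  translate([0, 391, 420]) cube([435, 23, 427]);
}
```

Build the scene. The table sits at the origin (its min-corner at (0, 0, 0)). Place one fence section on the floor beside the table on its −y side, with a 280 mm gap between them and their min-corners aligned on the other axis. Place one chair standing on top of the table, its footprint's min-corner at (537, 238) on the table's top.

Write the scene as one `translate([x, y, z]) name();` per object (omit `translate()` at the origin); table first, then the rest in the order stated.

table();
translate([0, -384, 0]) fence_section();
translate([537, 238, 729]) chair();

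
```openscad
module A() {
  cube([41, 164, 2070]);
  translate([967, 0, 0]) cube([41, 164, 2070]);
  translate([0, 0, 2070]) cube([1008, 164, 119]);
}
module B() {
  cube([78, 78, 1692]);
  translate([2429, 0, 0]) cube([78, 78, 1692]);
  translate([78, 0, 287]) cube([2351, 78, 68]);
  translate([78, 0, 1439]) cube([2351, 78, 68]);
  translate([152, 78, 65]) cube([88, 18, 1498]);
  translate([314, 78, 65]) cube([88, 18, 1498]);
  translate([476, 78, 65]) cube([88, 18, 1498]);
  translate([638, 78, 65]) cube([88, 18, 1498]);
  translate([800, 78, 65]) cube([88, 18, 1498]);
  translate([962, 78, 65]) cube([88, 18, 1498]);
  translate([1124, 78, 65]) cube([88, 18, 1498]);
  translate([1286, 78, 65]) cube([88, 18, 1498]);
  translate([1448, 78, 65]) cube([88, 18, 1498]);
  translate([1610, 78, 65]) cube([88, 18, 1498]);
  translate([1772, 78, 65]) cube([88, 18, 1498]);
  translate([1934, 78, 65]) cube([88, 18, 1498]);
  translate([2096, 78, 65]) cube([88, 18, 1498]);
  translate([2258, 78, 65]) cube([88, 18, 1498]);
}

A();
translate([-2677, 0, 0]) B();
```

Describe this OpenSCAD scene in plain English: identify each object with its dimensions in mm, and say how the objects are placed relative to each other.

A is a rectangular door frame: two vertical jambs of 41×164 mm section, 2070 mm tall, with a clear opening 926 mm wide between their inner faces. A header 119 mm tall and 164 mm deep lies on top of the jambs and spans the full outside width.

B is a fence section. Two 78×78 mm posts, 1692 mm tall, stand on the floor with a clear span of 2351 mm between their inner faces. Two horizontal rails of 78×68 mm section span the gap between the posts with their undersides at z = 287 mm and z = 1439 mm, flush with the posts' −y face. 14 pickets, each 88 mm wide, 18 mm thick and 1498 mm tall, are fixed to the +y face of the rails with their bottoms at z = 65 mm, evenly spaced across the span with equal gaps (rounded down to the nearest mm) at the −x end and between each pair — any rounding remainder accumulates at the +x end.

The fence section is on the floor beside the door frame on its −x side.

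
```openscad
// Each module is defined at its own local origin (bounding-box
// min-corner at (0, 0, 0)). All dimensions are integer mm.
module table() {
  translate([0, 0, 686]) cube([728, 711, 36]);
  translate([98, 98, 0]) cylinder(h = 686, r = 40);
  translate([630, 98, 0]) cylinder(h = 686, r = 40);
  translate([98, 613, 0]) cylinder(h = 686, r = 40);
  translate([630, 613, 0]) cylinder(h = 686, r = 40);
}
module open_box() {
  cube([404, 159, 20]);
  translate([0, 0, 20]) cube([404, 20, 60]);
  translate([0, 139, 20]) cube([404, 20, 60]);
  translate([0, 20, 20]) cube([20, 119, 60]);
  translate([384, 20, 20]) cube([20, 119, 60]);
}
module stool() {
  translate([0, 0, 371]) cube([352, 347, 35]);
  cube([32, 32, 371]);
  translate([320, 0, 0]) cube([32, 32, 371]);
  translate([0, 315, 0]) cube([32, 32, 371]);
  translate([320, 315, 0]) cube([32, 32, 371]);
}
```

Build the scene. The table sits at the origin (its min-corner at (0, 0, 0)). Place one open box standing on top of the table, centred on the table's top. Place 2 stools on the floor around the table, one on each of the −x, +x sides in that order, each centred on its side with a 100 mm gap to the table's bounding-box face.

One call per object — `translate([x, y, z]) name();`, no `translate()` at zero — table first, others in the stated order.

table();
translate([162, 276, 722]) open_box();
translate([-452, 182, 0]) stool();
translate([828, 182, 0]) stool();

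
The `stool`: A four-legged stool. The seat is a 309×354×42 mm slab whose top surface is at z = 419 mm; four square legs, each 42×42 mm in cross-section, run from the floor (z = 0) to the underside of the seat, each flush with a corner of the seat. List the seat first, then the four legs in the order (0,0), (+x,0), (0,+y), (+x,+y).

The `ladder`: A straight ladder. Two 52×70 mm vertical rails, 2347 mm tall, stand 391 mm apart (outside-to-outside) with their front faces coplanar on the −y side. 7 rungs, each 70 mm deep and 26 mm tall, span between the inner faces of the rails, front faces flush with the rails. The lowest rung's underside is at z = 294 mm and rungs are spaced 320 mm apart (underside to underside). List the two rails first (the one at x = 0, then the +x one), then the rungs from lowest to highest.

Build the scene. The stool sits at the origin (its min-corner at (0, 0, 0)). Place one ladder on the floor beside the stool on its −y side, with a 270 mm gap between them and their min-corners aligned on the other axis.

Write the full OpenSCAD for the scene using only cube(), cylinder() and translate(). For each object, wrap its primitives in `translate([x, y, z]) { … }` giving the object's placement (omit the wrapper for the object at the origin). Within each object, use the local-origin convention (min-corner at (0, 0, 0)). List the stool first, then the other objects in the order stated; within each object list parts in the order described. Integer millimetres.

translate([0, 0, 377]) cube([309, 354, 42]);
cube([42, 42, 377]);
translate([267, 0, 0]) cube([42, 42, 377]);
translate([0, 312, 0]) cube([42, 42, 377]);
translate([267, 312, 0]) cube([42, 42, 377]);
translate([0, -340, 0]) {
  cube([52, 70, 2347]);
  translate([339, 0, 0]) cube([52, 70, 2347]);
  translate([52, 0, 294]) cube([287, 70, 26]);
  translate([52, 0, 614]) cube([287, 70, 26]);
  translate([52, 0, 934]) cube([287, 70, 26]);
  translate([52, 0, 1254]) cube([287, 70, 26]);
  translate([52, 0, 1574]) cube([287, 70, 26]);
  translate([52, 0, 1894]) cube([287, 70, 26]);
  translate([52, 0, 2214]) cube([287, 70, 26]);
}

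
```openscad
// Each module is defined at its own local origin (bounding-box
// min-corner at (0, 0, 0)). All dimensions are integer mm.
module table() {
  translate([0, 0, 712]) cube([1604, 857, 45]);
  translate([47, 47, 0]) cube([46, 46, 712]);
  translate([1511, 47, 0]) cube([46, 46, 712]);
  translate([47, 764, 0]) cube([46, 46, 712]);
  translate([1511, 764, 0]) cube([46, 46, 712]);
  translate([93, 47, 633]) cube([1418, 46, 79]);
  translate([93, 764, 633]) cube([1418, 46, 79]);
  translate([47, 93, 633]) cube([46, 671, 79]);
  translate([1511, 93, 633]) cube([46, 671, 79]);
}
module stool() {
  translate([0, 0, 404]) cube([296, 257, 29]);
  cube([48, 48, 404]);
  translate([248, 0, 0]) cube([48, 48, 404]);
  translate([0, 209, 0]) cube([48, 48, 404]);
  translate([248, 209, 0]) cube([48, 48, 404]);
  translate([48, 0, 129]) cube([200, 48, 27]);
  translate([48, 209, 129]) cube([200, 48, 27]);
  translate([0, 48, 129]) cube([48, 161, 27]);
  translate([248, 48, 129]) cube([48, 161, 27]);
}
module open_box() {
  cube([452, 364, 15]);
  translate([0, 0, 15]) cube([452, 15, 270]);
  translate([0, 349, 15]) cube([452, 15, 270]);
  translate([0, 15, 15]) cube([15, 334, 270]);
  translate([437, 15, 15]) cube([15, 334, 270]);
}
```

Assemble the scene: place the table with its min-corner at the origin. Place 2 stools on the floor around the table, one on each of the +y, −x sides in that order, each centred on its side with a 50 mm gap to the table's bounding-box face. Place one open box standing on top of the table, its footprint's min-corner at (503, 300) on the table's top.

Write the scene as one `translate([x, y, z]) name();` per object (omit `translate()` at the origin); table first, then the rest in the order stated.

table();
translate([654, 907, 0]) stool();
translate([-346, 300, 0]) stool();
translate([503, 300, 757]) open_box();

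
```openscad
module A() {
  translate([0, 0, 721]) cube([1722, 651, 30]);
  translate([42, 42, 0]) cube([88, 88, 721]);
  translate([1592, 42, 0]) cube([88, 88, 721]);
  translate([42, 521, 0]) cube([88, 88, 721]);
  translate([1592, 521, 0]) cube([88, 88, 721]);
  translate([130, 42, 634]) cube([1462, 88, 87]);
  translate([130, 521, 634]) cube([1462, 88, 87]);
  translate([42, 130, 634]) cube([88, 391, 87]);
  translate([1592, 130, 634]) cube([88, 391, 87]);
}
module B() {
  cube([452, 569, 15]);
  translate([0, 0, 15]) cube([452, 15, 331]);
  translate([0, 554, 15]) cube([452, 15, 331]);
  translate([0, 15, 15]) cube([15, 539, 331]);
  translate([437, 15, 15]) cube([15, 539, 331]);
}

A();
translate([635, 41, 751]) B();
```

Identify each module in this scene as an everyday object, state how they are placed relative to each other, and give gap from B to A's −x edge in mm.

A is a table. B is an open box. The open box is on top of the table, centred. The gap from the open box to the table's −x edge is 635 mm.

The open box's min-x is at 635; the table's min-x is 0; gap = 635 mm.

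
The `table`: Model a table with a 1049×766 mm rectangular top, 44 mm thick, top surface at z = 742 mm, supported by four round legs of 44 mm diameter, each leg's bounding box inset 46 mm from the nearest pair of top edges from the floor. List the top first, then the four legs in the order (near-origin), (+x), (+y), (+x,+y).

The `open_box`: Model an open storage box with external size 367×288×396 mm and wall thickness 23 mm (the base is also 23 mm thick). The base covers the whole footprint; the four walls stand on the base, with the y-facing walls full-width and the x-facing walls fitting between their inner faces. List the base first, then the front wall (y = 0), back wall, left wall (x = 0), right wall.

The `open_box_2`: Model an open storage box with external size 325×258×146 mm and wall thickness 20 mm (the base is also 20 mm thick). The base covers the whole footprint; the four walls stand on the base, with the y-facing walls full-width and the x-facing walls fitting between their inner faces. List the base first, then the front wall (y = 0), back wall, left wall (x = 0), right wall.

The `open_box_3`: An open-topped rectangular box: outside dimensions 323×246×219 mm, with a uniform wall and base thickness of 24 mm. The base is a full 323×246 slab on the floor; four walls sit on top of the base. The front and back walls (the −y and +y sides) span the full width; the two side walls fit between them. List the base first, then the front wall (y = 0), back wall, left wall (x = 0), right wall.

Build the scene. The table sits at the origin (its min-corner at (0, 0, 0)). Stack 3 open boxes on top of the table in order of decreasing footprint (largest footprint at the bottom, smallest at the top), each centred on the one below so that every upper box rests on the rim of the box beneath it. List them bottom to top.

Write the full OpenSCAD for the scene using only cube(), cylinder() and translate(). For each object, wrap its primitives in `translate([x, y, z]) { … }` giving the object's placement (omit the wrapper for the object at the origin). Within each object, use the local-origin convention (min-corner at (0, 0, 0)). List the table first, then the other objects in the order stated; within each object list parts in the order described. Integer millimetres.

translate([0, 0, 698]) cube([1049, 766, 44]);
translate([68, 68, 0]) cylinder(h = 698, r = 22);
translate([981, 68, 0]) cylinder(h = 698, r = 22);
translate([68, 698, 0]) cylinder(h = 698, r = 22);
translate([981, 698, 0]) cylinder(h = 698, r = 22);
translate([341, 239, 742]) {
  cube([367, 288, 23]);
  translate([0, 0, 23]) cube([367, 23, 373]);
  translate([0, 265, 23]) cube([367, 23, 373]);
  translate([0, 23, 23]) cube([23, 242, 373]);
  translate([344, 23, 23]) cube([23, 242, 373]);
}
translate([362, 254, 1138]) {
  cube([325, 258, 20]);
  translate([0, 0, 20]) cube([325, 20, 126]);
  translate([0, 238, 20]) cube([325, 20, 126]);
  translate([0, 20, 20]) cube([20, 218, 126]);
  translate([305, 20, 20]) cube([20, 218, 126]);
}
translate([363, 260, 1284]) {
  cube([323, 246, 24]);
  translate([0, 0, 24]) cube([323, 24, 195]);
  translate([0, 222, 24]) cube([323, 24, 195]);
  translate([0, 24, 24]) cube([24, 198, 195]);
  translate([299, 24, 24]) cube([24, 198, 195]);
}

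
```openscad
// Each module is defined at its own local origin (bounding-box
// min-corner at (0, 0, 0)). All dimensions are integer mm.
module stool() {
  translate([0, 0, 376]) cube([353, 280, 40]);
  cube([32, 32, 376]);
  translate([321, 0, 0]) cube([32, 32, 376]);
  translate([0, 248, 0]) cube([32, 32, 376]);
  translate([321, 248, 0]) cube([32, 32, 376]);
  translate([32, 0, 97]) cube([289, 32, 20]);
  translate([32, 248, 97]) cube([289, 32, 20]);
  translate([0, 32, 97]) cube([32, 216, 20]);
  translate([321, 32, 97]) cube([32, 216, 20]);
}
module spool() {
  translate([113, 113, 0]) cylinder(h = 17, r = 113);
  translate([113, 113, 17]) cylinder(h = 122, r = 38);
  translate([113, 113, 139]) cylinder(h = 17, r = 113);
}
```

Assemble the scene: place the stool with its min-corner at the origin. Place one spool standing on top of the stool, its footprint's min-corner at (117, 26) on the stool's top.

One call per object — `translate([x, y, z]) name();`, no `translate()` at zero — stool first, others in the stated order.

stool();
translate([117, 26, 416]) spool();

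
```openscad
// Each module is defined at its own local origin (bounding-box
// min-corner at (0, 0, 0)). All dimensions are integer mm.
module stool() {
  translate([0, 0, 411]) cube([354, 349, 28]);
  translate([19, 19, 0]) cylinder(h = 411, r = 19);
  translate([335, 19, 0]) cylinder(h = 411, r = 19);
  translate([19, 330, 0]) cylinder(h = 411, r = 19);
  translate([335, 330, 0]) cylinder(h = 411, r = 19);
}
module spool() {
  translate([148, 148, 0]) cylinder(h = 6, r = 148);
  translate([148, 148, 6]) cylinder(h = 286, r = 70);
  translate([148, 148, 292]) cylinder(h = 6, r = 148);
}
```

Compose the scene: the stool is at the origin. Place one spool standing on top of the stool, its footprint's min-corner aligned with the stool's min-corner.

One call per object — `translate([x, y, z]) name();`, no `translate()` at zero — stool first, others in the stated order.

stool();
translate([0, 0, 439]) spool();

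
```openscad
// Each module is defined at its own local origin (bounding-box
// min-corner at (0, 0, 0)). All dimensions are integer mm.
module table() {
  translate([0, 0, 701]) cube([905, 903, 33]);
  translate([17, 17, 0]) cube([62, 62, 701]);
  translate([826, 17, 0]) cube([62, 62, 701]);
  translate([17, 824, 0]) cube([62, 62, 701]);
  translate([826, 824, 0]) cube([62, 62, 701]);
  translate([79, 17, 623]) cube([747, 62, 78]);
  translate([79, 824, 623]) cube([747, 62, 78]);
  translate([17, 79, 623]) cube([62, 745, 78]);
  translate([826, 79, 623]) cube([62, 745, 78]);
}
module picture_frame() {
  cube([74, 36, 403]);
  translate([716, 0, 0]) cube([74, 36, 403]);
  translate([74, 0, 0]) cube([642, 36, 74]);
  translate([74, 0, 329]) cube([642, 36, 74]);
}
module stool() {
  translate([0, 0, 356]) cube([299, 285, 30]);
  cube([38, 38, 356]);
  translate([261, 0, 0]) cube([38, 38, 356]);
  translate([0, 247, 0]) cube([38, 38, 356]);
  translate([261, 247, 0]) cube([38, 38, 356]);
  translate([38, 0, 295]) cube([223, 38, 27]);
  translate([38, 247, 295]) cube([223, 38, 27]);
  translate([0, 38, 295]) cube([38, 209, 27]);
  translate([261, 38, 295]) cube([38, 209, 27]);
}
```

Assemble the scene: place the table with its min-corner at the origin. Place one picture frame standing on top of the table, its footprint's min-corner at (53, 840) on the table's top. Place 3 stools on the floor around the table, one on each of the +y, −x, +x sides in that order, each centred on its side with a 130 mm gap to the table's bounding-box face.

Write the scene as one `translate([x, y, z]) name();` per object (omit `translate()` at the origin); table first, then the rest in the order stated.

table();
translate([53, 840, 734]) picture_frame();
translate([303, 1033, 0]) stool();
translate([-429, 309, 0]) stool();
translate([1035, 309, 0]) stool();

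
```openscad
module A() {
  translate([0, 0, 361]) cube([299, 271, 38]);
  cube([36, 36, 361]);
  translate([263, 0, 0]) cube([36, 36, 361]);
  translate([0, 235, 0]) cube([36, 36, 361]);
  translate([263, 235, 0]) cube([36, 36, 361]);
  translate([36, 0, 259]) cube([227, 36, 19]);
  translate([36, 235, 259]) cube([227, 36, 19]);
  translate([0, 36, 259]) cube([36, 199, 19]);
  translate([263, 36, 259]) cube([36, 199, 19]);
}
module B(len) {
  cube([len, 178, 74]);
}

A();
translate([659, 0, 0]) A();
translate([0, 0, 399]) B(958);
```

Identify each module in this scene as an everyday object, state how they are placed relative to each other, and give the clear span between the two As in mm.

A is a stool. B is a beam. A beam spans the tops of two stools. The clear span between the two stools is 360 mm.

Second stool starts at x = 659; first ends at x = 299; clear span = 659 − 299 = 360 mm.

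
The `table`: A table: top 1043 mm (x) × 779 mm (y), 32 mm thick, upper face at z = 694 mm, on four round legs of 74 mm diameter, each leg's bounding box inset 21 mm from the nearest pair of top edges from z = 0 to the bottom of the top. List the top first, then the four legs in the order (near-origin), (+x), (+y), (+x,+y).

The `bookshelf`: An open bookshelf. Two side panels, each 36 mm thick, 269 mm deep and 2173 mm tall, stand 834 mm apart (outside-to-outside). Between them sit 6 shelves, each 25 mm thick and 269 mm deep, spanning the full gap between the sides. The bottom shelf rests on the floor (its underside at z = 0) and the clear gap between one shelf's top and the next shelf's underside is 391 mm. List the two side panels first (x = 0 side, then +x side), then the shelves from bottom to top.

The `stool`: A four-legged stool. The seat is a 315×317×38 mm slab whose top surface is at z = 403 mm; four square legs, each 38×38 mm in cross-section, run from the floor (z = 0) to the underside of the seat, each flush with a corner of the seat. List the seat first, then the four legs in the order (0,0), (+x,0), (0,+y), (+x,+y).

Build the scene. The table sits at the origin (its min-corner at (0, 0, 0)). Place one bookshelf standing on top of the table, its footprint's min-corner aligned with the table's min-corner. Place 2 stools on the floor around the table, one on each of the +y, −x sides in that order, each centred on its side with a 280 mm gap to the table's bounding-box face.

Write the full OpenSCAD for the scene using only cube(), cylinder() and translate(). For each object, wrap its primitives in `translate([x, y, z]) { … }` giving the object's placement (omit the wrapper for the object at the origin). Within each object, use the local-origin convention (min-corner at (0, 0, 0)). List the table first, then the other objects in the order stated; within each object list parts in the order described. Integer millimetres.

translate([0, 0, 662]) cube([1043, 779, 32]);
translate([58, 58, 0]) cylinder(h = 662, r = 37);
translate([985, 58, 0]) cylinder(h = 662, r = 37);
translate([58, 721, 0]) cylinder(h = 662, r = 37);
translate([985, 721, 0]) cylinder(h = 662, r = 37);
translate([0, 0, 694]) {
  cube([36, 269, 2173]);
  translate([798, 0, 0]) cube([36, 269, 2173]);
  translate([36, 0, 0]) cube([762, 269, 25]);
  translate([36, 0, 416]) cube([762, 269, 25]);
  translate([36, 0, 832]) cube([762, 269, 25]);
  translate([36, 0, 1248]) cube([762, 269, 25]);
  translate([36, 0, 1664]) cube([762, 269, 25]);
  translate([36, 0, 2080]) cube([762, 269, 25]);
}
translate([364, 1059, 0]) {
  translate([0, 0, 365]) cube([315, 317, 38]);
  cube([38, 38, 365]);
  translate([277, 0, 0]) cube([38, 38, 365]);
  translate([0, 279, 0]) cube([38, 38, 365]);
  translate([277, 279, 0]) cube([38, 38, 365]);
}
translate([-595, 231, 0]) {
  translate([0, 0, 365]) cube([315, 317, 38]);
  cube([38, 38, 365]);
  translate([277, 0, 0]) cube([38, 38, 365]);
  translate([0, 279, 0]) cube([38, 38, 365]);
  translate([277, 279, 0]) cube([38, 38, 365]);
}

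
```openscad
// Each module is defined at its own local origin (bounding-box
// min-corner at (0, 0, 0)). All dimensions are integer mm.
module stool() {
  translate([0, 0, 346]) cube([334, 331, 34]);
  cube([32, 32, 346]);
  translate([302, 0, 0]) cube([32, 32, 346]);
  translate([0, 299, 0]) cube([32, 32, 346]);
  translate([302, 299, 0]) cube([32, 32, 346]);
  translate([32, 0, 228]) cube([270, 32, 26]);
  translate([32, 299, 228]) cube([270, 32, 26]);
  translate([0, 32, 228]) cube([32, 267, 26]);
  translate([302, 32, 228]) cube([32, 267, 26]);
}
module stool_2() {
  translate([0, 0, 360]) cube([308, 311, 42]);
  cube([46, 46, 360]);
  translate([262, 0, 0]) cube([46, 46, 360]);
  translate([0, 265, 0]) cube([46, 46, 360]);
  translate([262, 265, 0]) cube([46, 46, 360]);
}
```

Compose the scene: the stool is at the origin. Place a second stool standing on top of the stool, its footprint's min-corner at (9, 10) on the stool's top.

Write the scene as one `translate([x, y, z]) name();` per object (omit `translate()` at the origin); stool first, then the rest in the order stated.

stool();
translate([9, 10, 380]) stool_2();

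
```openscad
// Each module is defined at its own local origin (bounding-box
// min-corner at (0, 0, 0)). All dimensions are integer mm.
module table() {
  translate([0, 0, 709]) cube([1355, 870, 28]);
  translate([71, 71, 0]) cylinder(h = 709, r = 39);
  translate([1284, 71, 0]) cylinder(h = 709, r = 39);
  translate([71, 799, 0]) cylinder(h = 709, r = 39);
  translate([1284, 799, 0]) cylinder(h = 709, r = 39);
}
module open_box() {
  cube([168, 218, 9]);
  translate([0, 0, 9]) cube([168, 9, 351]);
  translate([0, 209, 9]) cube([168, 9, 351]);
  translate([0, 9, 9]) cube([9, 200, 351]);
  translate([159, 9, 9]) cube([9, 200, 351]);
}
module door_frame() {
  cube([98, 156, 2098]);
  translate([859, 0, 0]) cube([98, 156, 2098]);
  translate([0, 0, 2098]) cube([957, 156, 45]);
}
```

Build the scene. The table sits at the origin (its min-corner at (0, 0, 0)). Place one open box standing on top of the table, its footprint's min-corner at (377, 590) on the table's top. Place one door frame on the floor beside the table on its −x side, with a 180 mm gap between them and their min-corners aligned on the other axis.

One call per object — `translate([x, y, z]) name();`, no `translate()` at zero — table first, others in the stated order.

table();
translate([377, 590, 737]) open_box();
translate([-1137, 0, 0]) door_frame();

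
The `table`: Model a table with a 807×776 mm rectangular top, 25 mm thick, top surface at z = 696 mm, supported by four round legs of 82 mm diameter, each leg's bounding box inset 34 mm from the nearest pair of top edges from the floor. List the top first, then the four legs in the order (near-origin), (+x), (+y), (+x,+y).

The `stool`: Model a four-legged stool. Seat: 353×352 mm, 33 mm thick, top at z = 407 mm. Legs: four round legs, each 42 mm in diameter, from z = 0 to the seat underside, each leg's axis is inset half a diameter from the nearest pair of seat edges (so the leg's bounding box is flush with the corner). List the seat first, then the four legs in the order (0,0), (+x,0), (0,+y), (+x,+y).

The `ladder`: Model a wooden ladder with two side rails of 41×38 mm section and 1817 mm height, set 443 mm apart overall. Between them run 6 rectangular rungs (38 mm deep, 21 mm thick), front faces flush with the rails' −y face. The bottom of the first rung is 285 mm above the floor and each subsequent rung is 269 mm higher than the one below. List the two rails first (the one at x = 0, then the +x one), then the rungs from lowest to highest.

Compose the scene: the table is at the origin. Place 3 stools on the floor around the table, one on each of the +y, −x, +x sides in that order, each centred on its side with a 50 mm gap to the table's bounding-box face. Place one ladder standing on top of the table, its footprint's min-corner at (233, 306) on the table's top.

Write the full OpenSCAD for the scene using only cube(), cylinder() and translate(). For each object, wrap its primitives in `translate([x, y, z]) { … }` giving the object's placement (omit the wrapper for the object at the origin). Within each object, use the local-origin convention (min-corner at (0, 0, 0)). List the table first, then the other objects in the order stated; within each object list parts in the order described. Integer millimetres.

translate([0, 0, 671]) cube([807, 776, 25]);
translate([75, 75, 0]) cylinder(h = 671, r = 41);
translate([732, 75, 0]) cylinder(h = 671, r = 41);
translate([75, 701, 0]) cylinder(h = 671, r = 41);
translate([732, 701, 0]) cylinder(h = 671, r = 41);
translate([227, 826, 0]) {
  translate([0, 0, 374]) cube([353, 352, 33]);
  translate([21, 21, 0]) cylinder(h = 374, r = 21);
  translate([332, 21, 0]) cylinder(h = 374, r = 21);
  translate([21, 331, 0]) cylinder(h = 374, r = 21);
  translate([332, 331, 0]) cylinder(h = 374, r = 21);
}
translate([-403, 212, 0]) {
  translate([0, 0, 374]) cube([353, 352, 33]);
  translate([21, 21, 0]) cylinder(h = 374, r = 21);
  translate([332, 21, 0]) cylinder(h = 374, r = 21);
  translate([21, 331, 0]) cylinder(h = 374, r = 21);
  translate([332, 331, 0]) cylinder(h = 374, r = 21);
}
translate([857, 212, 0]) {
  translate([0, 0, 374]) cube([353, 352, 33]);
  translate([21, 21, 0]) cylinder(h = 374, r = 21);
  translate([332, 21, 0]) cylinder(h = 374, r = 21);
  translate([21, 331, 0]) cylinder(h = 374, r = 21);
  translate([332, 331, 0]) cylinder(h = 374, r = 21);
}
translate([233, 306, 696]) {
  cube([41, 38, 1817]);
  translate([402, 0, 0]) cube([41, 38, 1817]);
  translate([41, 0, 285]) cube([361, 38, 21]);
  translate([41, 0, 554]) cube([361, 38, 21]);
  translate([41, 0, 823]) cube([361, 38, 21]);
  translate([41, 0, 1092]) cube([361, 38, 21]);
  translate([41, 0, 1361]) cube([361, 38, 21]);
  translate([41, 0, 1630]) cube([361, 38, 21]);
}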